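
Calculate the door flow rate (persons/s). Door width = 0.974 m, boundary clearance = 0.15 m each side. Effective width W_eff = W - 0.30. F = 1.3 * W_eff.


W_eff = 0.974 - 0.30 = 0.674 m
F = 1.3 * 0.674 = 0.87620 persons/s

0.87620 persons/s


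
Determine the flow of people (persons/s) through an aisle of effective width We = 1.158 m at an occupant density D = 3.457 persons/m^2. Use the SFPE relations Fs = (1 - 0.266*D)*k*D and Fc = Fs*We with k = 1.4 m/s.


1 - 0.266*D = 1 - 0.266*3.457 = 0.080438
Fs = 0.080438 * 1.4 * 3.457 = 0.38930 persons/(s*m)
Fc = 0.38930 * 1.158 = 0.45081 persons/s

0.45081 persons/s


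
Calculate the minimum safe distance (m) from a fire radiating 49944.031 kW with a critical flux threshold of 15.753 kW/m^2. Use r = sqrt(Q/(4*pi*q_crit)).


4*pi*q_crit = 197.96
Q/(4*pi*q_crit) = 252.30
r = sqrt(252.30) = 15.884 m

15.884 m


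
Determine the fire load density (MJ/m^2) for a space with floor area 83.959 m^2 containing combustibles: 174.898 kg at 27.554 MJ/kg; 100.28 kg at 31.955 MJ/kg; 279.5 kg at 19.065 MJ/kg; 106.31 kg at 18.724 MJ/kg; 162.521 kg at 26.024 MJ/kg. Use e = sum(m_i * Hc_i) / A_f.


Total energy = 174.898*27.554 + 100.28*31.955 + 279.5*19.065 + 106.31*18.724 + 162.521*26.024
= 4819.139 + 3204.447 + 5328.668 + 1990.548 + 4229.447
= 19572.25 MJ
e = 19572.25 / 83.959 = 233.12 MJ/m^2

233.12 MJ/m^2


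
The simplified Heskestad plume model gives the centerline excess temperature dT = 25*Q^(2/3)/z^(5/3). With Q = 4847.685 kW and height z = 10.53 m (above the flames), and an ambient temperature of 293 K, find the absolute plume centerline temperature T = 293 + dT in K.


Q^(2/3) = 286.43
z^(5/3) = 50.588
dT = 25 * 286.43 / 50.588 = 141.55 K
T = 293 + 141.55 = 434.55 K

434.55 K


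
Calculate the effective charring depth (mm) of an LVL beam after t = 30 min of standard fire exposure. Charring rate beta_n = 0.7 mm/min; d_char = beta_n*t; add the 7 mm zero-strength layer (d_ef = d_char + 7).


d_char = 0.7 * 30 = 21 mm
d_ef = 21 + 1.0*7 = 28 mm

28 mm


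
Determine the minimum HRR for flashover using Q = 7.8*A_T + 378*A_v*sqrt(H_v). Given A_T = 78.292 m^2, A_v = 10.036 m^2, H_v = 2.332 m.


7.8*A_T = 610.68
sqrt(H_v) = 1.5271
378*A_v*sqrt(H_v) = 5793.2
Q = 610.68 + 5793.2 = 6403.9 kW

6403.9 kW


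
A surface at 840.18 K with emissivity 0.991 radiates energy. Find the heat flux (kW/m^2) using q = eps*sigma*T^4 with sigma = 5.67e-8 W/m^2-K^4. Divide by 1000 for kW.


T^4 = 4.9830e+11
q = 0.991 * 5.67e-8 * 4.9830e+11 / 1000 = 27.999 kW/m^2

27.999 kW/m^2


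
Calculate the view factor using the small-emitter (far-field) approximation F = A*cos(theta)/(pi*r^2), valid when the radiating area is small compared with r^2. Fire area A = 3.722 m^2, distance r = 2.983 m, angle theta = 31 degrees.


cos(31 deg) = 0.85717
pi*r^2 = 27.955
F = 3.722 * 0.85717 / 27.955 = 0.11413

0.11413


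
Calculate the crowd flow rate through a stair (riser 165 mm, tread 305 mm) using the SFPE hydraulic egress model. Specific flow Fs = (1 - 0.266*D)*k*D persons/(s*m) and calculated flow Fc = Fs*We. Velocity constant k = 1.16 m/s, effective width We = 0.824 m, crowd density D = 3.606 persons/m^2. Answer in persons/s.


1 - 0.266*D = 1 - 0.266*3.606 = 0.040804
Fs = 0.040804 * 1.16 * 3.606 = 0.17068 persons/(s*m)
Fc = 0.17068 * 0.824 = 0.14064 persons/s

0.14064 persons/s


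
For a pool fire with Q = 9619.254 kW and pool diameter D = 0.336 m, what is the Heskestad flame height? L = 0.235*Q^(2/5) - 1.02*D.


Q^(2/5) = 39.197
0.235 * Q^(2/5) = 9.2114
1.02 * D = 0.34272
L = 8.8687 m

8.8687 m


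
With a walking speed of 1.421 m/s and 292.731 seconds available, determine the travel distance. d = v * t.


d = 1.421 * 292.731 = 415.97 m

415.97 m


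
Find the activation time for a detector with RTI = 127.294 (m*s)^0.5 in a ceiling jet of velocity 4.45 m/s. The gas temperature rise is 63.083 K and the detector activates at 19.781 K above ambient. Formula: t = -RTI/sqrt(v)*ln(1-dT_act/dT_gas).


dT_act/dT_gas = 0.31357
ln(1 - 0.31357) = -0.37625
t = -127.294 / sqrt(4.45) * -0.37625 = 22.704 s

22.704 s


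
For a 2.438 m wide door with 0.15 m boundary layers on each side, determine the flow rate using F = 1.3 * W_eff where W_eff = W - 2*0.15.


W_eff = 2.438 - 0.30 = 2.138 m
F = 1.3 * 2.138 = 2.7794 persons/s

2.7794 persons/s


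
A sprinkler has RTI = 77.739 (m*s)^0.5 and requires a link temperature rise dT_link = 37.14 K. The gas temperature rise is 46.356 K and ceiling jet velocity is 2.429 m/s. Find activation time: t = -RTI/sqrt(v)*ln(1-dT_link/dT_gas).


dT_link/dT_gas = 0.80119
ln(1 - 0.80119) = -1.6154
t = -77.739 / sqrt(2.429) * -1.6154 = 80.576 s

80.576 s


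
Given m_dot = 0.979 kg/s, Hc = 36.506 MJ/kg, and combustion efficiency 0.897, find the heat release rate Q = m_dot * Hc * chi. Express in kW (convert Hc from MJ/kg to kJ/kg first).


Hc = 36.506 MJ/kg = 36.506 * 1000 kJ/kg = 36506 kJ/kg
Q = 0.979 kg/s * 36506 kJ/kg * 0.897 = 32058 kW

32058 kW


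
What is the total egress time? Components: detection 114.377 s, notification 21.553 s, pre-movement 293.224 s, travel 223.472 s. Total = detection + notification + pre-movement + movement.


Total = 114.377 + 21.553 + 293.224 + 223.472 = 652.626 s

652.626 s


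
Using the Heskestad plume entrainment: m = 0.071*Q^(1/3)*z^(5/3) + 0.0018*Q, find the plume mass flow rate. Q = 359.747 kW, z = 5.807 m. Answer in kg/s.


Q^(1/3) = 7.1121
z^(5/3) = 18.761
First term = 0.071 * 7.1121 * 18.761 = 9.4735
Second term = 0.0018 * 359.747 = 0.64754
m = 10.121 kg/s

10.121 kg/s


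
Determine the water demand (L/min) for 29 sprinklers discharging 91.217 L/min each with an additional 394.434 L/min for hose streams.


Sprinkler demand = 29 * 91.217 = 2645.293 L/min
Total = 2645.293 + 394.434 = 3039.727 L/min

3039.727 L/min


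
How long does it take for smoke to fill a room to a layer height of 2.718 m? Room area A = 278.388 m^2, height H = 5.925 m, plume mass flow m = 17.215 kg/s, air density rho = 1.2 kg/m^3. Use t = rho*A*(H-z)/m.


H - z = 3.207 m
t = 1.2 * 278.388 * 3.207 / 17.215 = 62.233 s

62.233 s


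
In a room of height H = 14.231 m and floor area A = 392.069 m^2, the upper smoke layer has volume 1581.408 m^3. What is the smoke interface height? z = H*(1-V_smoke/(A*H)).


V/(A*H) = 0.28343
1 - 0.28343 = 0.71657
z = 14.231 * 0.71657 = 10.198 m

10.198 m


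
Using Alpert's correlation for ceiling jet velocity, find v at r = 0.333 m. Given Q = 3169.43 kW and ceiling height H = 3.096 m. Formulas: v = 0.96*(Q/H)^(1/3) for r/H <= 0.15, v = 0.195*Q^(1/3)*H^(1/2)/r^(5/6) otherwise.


r/H = 0.333 / 3.096 = 0.10756
r/H <= 0.15, so v = 0.96*(Q/H)^(1/3)
Q/H = 1023.7
(Q/H)^(1/3) = 10.078
v = 0.96 * 10.078 = 9.6753 m/s

9.6753 m/s


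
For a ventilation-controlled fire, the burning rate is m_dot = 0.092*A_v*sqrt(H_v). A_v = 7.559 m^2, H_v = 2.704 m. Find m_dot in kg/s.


sqrt(H_v) = 1.6444
m_dot = 0.092 * 7.559 * 1.6444 = 1.1436 kg/s

1.1436 kg/s


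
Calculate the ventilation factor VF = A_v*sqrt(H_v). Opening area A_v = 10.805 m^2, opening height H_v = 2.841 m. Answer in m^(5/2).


sqrt(H_v) = 1.6855
VF = 10.805 * 1.6855 = 18.212 m^(5/2)

18.212 m^(5/2)


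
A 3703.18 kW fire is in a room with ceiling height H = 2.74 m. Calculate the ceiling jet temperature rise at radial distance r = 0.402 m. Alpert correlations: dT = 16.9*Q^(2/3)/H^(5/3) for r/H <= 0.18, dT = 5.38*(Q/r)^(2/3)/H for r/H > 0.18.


r/H = 0.402 / 2.74 = 0.14672
r/H <= 0.18, so dT = 16.9*Q^(2/3)/H^(5/3)
Q^(2/3) = 239.36
H^(5/3) = 5.3652
dT = 16.9 * 239.36 / 5.3652 = 753.97 K

753.97 K


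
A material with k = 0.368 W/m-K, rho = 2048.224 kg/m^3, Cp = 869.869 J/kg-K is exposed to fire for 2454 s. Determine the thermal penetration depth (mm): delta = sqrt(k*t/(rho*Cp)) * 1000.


alpha = 0.368 / (2048.224 * 869.869) = 2.0655e-07 m^2/s
alpha * t = 0.00050686
delta = sqrt(0.00050686) * 1000 = 22.514 mm

22.514 mm


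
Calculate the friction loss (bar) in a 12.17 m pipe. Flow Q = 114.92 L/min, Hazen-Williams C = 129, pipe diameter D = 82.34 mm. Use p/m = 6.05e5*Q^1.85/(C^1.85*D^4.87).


Q^1.85 = 6482.3
C^1.85 = 8027.7
D^4.87 = 2.1332e+09
p/m = 0.00022902 bar/m
p_total = 0.00022902 * 12.17 = 0.0027872 bar

0.0027872 bar


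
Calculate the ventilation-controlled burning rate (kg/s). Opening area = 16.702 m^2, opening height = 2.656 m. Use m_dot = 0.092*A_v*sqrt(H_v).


sqrt(H_v) = 1.6297
m_dot = 0.092 * 16.702 * 1.6297 = 2.5042 kg/s

2.5042 kg/s


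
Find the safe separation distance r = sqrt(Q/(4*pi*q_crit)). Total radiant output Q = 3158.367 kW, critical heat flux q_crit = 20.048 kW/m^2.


4*pi*q_crit = 251.93
Q/(4*pi*q_crit) = 12.537
r = sqrt(12.537) = 3.5407 m

3.5407 m


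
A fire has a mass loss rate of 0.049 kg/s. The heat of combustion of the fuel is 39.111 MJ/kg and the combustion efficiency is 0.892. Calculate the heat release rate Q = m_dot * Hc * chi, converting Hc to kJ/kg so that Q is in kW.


Hc = 39.111 MJ/kg = 39.111 * 1000 kJ/kg = 39111 kJ/kg
Q = 0.049 kg/s * 39111 kJ/kg * 0.892 = 1709.5 kW

1709.5 kW


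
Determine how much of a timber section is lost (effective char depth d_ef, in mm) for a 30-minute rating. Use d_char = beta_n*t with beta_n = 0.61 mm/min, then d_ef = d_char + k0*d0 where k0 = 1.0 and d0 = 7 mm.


d_char = 0.61 * 30 = 18.3 mm
d_ef = 18.3 + 1.0*7 = 25.3 mm

25.3 mm


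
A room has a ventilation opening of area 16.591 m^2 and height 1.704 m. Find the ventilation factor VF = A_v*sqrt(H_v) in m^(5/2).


sqrt(H_v) = 1.3054
VF = 16.591 * 1.3054 = 21.657 m^(5/2)

21.657 m^(5/2)


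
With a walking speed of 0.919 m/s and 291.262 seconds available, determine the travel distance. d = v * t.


d = 0.919 * 291.262 = 267.67 m

267.67 m


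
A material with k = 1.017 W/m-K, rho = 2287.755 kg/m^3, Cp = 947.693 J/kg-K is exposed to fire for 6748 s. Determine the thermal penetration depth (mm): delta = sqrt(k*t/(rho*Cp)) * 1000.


alpha = 1.017 / (2287.755 * 947.693) = 4.6908e-07 m^2/s
alpha * t = 0.0031653
delta = sqrt(0.0031653) * 1000 = 56.261 mm

56.261 mm


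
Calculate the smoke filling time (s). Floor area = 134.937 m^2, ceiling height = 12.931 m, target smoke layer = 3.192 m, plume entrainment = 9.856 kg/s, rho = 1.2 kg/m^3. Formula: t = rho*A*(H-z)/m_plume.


H - z = 9.739 m
t = 1.2 * 134.937 * 9.739 / 9.856 = 160.00 s

160.00 s


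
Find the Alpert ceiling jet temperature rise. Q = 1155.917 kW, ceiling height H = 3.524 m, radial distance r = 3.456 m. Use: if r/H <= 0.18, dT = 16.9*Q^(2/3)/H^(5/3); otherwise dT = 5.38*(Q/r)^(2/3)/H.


r/H = 3.456 / 3.524 = 0.98070
r/H > 0.18, so dT = 5.38*(Q/r)^(2/3)/H
Q/r = 334.47
(Q/r)^(2/3) = 48.184
dT = 5.38 * 48.184 / 3.524 = 73.561 K

73.561 K


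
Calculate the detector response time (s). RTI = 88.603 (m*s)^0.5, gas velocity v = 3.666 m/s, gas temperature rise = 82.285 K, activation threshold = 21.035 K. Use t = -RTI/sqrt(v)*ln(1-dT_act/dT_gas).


dT_act/dT_gas = 0.25564
ln(1 - 0.25564) = -0.29522
t = -88.603 / sqrt(3.666) * -0.29522 = 13.662 s

13.662 s


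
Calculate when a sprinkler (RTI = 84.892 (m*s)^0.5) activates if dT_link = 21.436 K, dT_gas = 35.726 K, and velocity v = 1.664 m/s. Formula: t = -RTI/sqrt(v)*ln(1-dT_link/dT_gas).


dT_link/dT_gas = 0.60001
ln(1 - 0.60001) = -0.91632
t = -84.892 / sqrt(1.664) * -0.91632 = 60.303 s

60.303 s


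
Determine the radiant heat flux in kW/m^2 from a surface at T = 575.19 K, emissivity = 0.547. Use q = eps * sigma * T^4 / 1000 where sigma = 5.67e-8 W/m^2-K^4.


T^4 = 1.0946e+11
q = 0.547 * 5.67e-8 * 1.0946e+11 / 1000 = 3.3948 kW/m^2

3.3948 kW/m^2


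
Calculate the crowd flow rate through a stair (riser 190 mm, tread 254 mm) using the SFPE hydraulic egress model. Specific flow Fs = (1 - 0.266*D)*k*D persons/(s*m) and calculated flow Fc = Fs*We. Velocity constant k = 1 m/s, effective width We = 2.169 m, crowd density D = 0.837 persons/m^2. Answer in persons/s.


1 - 0.266*D = 1 - 0.266*0.837 = 0.77736
Fs = 0.77736 * 1 * 0.837 = 0.65065 persons/(s*m)
Fc = 0.65065 * 2.169 = 1.4113 persons/s

1.4113 persons/s


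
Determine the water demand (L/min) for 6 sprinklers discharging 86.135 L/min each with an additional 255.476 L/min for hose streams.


Sprinkler demand = 6 * 86.135 = 516.81 L/min
Total = 516.81 + 255.476 = 772.286 L/min

772.286 L/min


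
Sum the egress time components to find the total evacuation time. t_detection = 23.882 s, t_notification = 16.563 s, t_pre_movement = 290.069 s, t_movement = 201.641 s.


Total = 23.882 + 16.563 + 290.069 + 201.641 = 532.155 s

532.155 s


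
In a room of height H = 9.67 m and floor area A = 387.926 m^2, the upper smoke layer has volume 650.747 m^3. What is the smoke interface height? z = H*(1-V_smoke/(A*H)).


V/(A*H) = 0.17347
1 - 0.17347 = 0.82653
z = 9.67 * 0.82653 = 7.9925 m

7.9925 m


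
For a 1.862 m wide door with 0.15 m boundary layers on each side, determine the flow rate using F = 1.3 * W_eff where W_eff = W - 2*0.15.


W_eff = 1.862 - 0.30 = 1.562 m
F = 1.3 * 1.562 = 2.0306 persons/s

2.0306 persons/s


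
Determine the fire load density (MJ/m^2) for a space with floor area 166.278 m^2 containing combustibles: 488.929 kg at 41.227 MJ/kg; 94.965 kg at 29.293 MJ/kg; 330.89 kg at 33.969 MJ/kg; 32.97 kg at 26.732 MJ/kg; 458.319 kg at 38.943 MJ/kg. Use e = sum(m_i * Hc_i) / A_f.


Total energy = 488.929*41.227 + 94.965*29.293 + 330.89*33.969 + 32.97*26.732 + 458.319*38.943
= 20157.08 + 2781.810 + 11240.00 + 881.3540 + 17848.32
= 52908.56 MJ
e = 52908.56 / 166.278 = 318.19 MJ/m^2

318.19 MJ/m^2


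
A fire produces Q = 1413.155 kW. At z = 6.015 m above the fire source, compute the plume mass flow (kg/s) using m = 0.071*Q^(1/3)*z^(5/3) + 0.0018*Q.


Q^(1/3) = 11.222
z^(5/3) = 19.894
First term = 0.071 * 11.222 * 19.894 = 15.851
Second term = 0.0018 * 1413.155 = 2.5437
m = 18.394 kg/s

18.394 kg/s


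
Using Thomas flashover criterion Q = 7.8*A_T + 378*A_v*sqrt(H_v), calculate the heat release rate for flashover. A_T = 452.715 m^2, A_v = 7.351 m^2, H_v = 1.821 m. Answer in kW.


7.8*A_T = 3531.177
sqrt(H_v) = 1.3494
378*A_v*sqrt(H_v) = 3749.7
Q = 3531.177 + 3749.7 = 7280.8 kW

7280.8 kW


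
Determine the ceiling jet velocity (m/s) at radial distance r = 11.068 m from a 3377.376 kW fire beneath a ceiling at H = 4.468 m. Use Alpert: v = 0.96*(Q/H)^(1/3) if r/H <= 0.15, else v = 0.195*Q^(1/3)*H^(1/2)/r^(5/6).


r/H = 11.068 / 4.468 = 2.4772
r/H > 0.15, so v = 0.195*Q^(1/3)*H^(1/2)/r^(5/6)
Q^(1/3) = 15.004
H^(1/2) = 2.1138
r^(5/6) = 7.4141
v = 0.195 * 15.004 * 2.1138 / 7.4141 = 0.83412 m/s

0.83412 m/s


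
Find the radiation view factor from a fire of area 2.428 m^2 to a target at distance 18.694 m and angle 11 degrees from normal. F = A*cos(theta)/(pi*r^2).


cos(11 deg) = 0.98163
pi*r^2 = 1097.9
F = 2.428 * 0.98163 / 1097.9 = 0.0021709

0.0021709


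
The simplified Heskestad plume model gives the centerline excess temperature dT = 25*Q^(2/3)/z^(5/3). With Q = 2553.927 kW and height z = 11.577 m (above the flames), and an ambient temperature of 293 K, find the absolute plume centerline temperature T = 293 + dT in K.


Q^(2/3) = 186.84
z^(5/3) = 59.246
dT = 25 * 186.84 / 59.246 = 78.841 K
T = 293 + 78.841 = 371.84 K

371.84 K


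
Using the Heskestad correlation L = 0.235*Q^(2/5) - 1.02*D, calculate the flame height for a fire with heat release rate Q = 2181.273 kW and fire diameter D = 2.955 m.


Q^(2/5) = 21.651
0.235 * Q^(2/5) = 5.0881
1.02 * D = 3.0141
L = 2.0740 m

2.0740 m


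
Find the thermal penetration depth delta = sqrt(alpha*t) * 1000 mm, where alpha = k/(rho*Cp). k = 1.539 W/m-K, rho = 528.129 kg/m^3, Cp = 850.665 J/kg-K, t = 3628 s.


alpha = 1.539 / (528.129 * 850.665) = 3.4256e-06 m^2/s
alpha * t = 0.012428
delta = sqrt(0.012428) * 1000 = 111.48 mm

111.48 mm


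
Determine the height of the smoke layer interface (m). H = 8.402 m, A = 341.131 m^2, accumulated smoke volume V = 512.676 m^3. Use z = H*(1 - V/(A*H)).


V/(A*H) = 0.17887
1 - 0.17887 = 0.82113
z = 8.402 * 0.82113 = 6.8991 m

6.8991 m


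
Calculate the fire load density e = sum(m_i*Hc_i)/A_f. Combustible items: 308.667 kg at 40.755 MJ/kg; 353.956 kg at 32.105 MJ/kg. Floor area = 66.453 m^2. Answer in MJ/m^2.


Total energy = 308.667*40.755 + 353.956*32.105
= 12579.72 + 11363.76
= 23943.48 MJ
e = 23943.48 / 66.453 = 360.31 MJ/m^2

360.31 MJ/m^2


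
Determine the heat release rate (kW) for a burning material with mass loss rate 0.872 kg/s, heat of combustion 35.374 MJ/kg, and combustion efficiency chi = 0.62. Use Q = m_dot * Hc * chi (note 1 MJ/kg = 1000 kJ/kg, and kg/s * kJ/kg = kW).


Hc = 35.374 MJ/kg = 35.374 * 1000 kJ/kg = 35374 kJ/kg
Q = 0.872 kg/s * 35374 kJ/kg * 0.62 = 19125 kW

19125 kW


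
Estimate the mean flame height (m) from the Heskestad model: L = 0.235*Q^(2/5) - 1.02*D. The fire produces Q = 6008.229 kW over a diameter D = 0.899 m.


Q^(2/5) = 32.471
0.235 * Q^(2/5) = 7.6307
1.02 * D = 0.91698
L = 6.7138 m

6.7138 m


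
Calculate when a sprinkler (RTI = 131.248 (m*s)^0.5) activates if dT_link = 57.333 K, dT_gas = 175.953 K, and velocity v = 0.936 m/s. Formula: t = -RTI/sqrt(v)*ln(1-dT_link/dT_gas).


dT_link/dT_gas = 0.32584
ln(1 - 0.32584) = -0.39429
t = -131.248 / sqrt(0.936) * -0.39429 = 53.490 s

53.490 s


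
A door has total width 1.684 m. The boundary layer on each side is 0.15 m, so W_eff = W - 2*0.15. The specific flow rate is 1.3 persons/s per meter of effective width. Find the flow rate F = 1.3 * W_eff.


W_eff = 1.684 - 0.30 = 1.384 m
F = 1.3 * 1.384 = 1.7992 persons/s

1.7992 persons/s


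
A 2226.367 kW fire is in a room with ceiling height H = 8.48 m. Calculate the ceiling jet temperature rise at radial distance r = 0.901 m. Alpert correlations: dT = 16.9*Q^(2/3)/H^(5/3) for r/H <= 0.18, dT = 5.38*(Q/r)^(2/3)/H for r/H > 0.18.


r/H = 0.901 / 8.48 = 0.10625
r/H <= 0.18, so dT = 16.9*Q^(2/3)/H^(5/3)
Q^(2/3) = 170.50
H^(5/3) = 35.264
dT = 16.9 * 170.50 / 35.264 = 81.713 K

81.713 K


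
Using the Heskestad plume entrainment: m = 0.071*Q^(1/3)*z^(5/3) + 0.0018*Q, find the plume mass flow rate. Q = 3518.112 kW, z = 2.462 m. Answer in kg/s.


Q^(1/3) = 15.209
z^(5/3) = 4.4890
First term = 0.071 * 15.209 * 4.4890 = 4.8474
Second term = 0.0018 * 3518.112 = 6.3326
m = 11.180 kg/s

11.180 kg/s


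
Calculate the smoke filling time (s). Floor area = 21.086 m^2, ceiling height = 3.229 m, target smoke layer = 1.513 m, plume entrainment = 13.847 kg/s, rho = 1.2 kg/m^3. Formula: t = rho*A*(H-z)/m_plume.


H - z = 1.716 m
t = 1.2 * 21.086 * 1.716 / 13.847 = 3.1357 s

3.1357 s


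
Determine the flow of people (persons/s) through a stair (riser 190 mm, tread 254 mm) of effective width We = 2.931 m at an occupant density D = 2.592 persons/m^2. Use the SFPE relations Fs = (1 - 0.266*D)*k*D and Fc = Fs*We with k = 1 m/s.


1 - 0.266*D = 1 - 0.266*2.592 = 0.31053
Fs = 0.31053 * 1 * 2.592 = 0.80489 persons/(s*m)
Fc = 0.80489 * 2.931 = 2.3591 persons/s

2.3591 persons/s


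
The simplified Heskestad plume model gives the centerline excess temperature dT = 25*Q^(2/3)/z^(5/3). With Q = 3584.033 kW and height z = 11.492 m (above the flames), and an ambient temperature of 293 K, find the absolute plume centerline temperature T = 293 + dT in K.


Q^(2/3) = 234.20
z^(5/3) = 58.523
dT = 25 * 234.20 / 58.523 = 100.04 K
T = 293 + 100.04 = 393.04 K

393.04 K


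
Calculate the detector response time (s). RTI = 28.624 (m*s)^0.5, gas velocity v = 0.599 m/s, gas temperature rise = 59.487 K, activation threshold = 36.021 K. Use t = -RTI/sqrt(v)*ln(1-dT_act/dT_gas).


dT_act/dT_gas = 0.60553
ln(1 - 0.60553) = -0.93021
t = -28.624 / sqrt(0.599) * -0.93021 = 34.403 s

34.403 s


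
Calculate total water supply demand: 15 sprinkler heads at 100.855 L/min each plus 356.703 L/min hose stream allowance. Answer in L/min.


Sprinkler demand = 15 * 100.855 = 1512.825 L/min
Total = 1512.825 + 356.703 = 1869.528 L/min

1869.528 L/min


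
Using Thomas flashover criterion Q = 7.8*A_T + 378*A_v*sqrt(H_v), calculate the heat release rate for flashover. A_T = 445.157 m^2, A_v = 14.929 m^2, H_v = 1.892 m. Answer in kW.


7.8*A_T = 3472.2
sqrt(H_v) = 1.3755
378*A_v*sqrt(H_v) = 7762.2
Q = 3472.2 + 7762.2 = 11234 kW

11234 kW


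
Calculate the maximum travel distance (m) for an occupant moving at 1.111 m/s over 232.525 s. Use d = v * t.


d = 1.111 * 232.525 = 258.34 m

258.34 m


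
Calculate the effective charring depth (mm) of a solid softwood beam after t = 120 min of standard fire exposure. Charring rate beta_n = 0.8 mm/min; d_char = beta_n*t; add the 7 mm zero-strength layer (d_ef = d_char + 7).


d_char = 0.8 * 120 = 96 mm
d_ef = 96 + 1.0*7 = 103 mm

103 mm


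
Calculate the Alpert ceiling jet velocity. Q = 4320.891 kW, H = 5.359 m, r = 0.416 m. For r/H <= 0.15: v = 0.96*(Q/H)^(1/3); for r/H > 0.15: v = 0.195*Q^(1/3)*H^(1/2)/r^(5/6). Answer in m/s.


r/H = 0.416 / 5.359 = 0.077626
r/H <= 0.15, so v = 0.96*(Q/H)^(1/3)
Q/H = 806.29
(Q/H)^(1/3) = 9.3074
v = 0.96 * 9.3074 = 8.9351 m/s

8.9351 m/s


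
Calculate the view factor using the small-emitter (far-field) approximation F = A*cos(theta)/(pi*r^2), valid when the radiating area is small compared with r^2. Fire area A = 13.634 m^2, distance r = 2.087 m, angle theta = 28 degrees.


cos(28 deg) = 0.88295
pi*r^2 = 13.683
F = 13.634 * 0.88295 / 13.683 = 0.87976

0.87976


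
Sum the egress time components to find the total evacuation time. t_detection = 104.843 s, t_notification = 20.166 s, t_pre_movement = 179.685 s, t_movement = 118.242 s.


Total = 104.843 + 20.166 + 179.685 + 118.242 = 422.936 s

422.936 s


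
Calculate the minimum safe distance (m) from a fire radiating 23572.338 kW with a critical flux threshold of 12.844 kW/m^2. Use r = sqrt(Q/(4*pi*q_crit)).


4*pi*q_crit = 161.40
Q/(4*pi*q_crit) = 146.05
r = sqrt(146.05) = 12.085 m

12.085 m


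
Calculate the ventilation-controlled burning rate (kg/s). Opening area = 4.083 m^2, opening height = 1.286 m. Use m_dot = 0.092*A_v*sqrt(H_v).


sqrt(H_v) = 1.1340
m_dot = 0.092 * 4.083 * 1.1340 = 0.42598 kg/s

0.42598 kg/s


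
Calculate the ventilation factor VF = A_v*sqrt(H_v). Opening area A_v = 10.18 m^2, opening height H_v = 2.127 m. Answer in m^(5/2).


sqrt(H_v) = 1.4584
VF = 10.18 * 1.4584 = 14.847 m^(5/2)

14.847 m^(5/2)


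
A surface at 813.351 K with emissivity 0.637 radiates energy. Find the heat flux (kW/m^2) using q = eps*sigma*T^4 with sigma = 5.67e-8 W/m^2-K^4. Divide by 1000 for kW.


T^4 = 4.3763e+11
q = 0.637 * 5.67e-8 * 4.3763e+11 / 1000 = 15.806 kW/m^2

15.806 kW/m^2


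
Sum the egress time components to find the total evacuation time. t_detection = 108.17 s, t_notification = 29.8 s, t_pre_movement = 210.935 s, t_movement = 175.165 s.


Total = 108.17 + 29.8 + 210.935 + 175.165 = 524.07 s

524.07 s


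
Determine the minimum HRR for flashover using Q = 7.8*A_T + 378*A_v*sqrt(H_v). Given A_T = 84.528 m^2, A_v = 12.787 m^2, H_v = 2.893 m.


7.8*A_T = 659.32
sqrt(H_v) = 1.7009
378*A_v*sqrt(H_v) = 8221.2
Q = 659.32 + 8221.2 = 8880.5 kW

8880.5 kW


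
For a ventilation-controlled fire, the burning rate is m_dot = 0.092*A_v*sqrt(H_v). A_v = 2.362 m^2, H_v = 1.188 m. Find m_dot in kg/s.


sqrt(H_v) = 1.0900
m_dot = 0.092 * 2.362 * 1.0900 = 0.23685 kg/s

0.23685 kg/s


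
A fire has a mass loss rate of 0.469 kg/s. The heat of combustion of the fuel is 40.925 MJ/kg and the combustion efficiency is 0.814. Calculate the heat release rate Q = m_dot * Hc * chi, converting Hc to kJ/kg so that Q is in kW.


Hc = 40.925 MJ/kg = 40.925 * 1000 kJ/kg = 40925 kJ/kg
Q = 0.469 kg/s * 40925 kJ/kg * 0.814 = 15624 kW

15624 kW


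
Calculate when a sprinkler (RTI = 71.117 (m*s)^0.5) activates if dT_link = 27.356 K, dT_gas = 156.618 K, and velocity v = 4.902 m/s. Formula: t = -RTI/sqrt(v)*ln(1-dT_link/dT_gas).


dT_link/dT_gas = 0.17467
ln(1 - 0.17467) = -0.19197
t = -71.117 / sqrt(4.902) * -0.19197 = 6.1662 s

6.1662 s


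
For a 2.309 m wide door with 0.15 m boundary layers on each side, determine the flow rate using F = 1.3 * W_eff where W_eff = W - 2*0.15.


W_eff = 2.309 - 0.30 = 2.009 m
F = 1.3 * 2.009 = 2.6117 persons/s

2.6117 persons/s


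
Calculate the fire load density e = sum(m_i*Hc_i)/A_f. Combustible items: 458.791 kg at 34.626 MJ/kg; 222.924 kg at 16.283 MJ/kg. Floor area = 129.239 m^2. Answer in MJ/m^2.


Total energy = 458.791*34.626 + 222.924*16.283
= 15886.10 + 3629.871
= 19515.97 MJ
e = 19515.97 / 129.239 = 151.01 MJ/m^2

151.01 MJ/m^2


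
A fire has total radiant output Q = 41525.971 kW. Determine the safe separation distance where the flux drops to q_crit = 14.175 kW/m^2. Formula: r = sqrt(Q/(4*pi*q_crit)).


4*pi*q_crit = 178.13
Q/(4*pi*q_crit) = 233.12
r = sqrt(233.12) = 15.268 m

15.268 m


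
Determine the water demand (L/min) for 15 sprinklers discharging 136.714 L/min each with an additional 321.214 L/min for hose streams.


Sprinkler demand = 15 * 136.714 = 2050.71 L/min
Total = 2050.71 + 321.214 = 2371.924 L/min

2371.924 L/min


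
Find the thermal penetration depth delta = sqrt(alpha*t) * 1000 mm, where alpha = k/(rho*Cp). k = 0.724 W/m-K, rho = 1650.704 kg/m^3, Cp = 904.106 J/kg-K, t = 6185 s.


alpha = 0.724 / (1650.704 * 904.106) = 4.8512e-07 m^2/s
alpha * t = 0.0030005
delta = sqrt(0.0030005) * 1000 = 54.777 mm

54.777 mm


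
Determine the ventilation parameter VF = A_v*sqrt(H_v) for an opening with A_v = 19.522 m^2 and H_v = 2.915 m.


sqrt(H_v) = 1.7073
VF = 19.522 * 1.7073 = 33.331 m^(5/2)

33.331 m^(5/2)


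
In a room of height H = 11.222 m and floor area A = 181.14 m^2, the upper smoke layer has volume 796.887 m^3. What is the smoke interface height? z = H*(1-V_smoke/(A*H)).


V/(A*H) = 0.39202
1 - 0.39202 = 0.60798
z = 11.222 * 0.60798 = 6.8227 m

6.8227 m


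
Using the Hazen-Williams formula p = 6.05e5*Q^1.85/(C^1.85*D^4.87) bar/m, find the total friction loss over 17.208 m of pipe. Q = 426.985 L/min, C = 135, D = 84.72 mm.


Q^1.85 = 73496
C^1.85 = 8732.1
D^4.87 = 2.4507e+09
p/m = 0.0020778 bar/m
p_total = 0.0020778 * 17.208 = 0.035755 bar

0.035755 bar


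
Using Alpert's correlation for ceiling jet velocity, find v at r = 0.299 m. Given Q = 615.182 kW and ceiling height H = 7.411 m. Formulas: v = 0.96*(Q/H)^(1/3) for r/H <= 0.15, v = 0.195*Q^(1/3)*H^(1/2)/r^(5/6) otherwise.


r/H = 0.299 / 7.411 = 0.040345
r/H <= 0.15, so v = 0.96*(Q/H)^(1/3)
Q/H = 83.009
(Q/H)^(1/3) = 4.3622
v = 0.96 * 4.3622 = 4.1877 m/s

4.1877 m/s


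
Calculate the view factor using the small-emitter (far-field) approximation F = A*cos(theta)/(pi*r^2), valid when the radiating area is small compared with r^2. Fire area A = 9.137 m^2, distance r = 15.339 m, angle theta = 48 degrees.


cos(48 deg) = 0.66913
pi*r^2 = 739.17
F = 9.137 * 0.66913 / 739.17 = 0.0082712

0.0082712


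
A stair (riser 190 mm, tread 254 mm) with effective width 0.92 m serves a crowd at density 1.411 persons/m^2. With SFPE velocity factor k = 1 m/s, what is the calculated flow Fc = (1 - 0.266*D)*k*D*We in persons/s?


1 - 0.266*D = 1 - 0.266*1.411 = 0.62467
Fs = 0.62467 * 1 * 1.411 = 0.88142 persons/(s*m)
Fc = 0.88142 * 0.92 = 0.81090 persons/s

0.81090 persons/s


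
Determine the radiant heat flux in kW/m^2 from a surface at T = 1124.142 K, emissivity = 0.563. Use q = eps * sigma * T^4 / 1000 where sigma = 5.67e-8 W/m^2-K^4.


T^4 = 1.5969e+12
q = 0.563 * 5.67e-8 * 1.5969e+12 / 1000 = 50.977 kW/m^2

50.977 kW/m^2


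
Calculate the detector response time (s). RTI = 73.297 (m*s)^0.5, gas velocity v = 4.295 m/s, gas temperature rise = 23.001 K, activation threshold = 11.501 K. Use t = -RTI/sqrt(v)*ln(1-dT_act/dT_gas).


dT_act/dT_gas = 0.50002
ln(1 - 0.50002) = -0.69319
t = -73.297 / sqrt(4.295) * -0.69319 = 24.516 s

24.516 s


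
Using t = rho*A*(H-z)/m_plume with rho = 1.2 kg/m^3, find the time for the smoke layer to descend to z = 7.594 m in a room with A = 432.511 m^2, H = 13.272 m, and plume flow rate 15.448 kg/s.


H - z = 5.678 m
t = 1.2 * 432.511 * 5.678 / 15.448 = 190.77 s

190.77 s


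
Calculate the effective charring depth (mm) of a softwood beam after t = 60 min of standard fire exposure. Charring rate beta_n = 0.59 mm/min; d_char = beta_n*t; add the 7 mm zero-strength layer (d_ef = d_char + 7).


d_char = 0.59 * 60 = 35.4 mm
d_ef = 35.4 + 1.0*7 = 42.4 mm

42.4 mm


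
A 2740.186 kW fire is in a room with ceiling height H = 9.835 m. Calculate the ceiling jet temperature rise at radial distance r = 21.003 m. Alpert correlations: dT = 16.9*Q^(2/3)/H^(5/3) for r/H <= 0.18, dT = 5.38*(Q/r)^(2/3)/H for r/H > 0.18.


r/H = 21.003 / 9.835 = 2.1355
r/H > 0.18, so dT = 5.38*(Q/r)^(2/3)/H
Q/r = 130.47
(Q/r)^(2/3) = 25.724
dT = 5.38 * 25.724 / 9.835 = 14.071 K

14.071 K


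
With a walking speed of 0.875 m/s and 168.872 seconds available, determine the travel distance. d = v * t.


d = 0.875 * 168.872 = 147.763 m

147.763 m


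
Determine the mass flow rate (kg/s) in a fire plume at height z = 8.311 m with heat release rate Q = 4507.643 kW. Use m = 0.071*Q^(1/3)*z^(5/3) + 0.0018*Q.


Q^(1/3) = 16.519
z^(5/3) = 34.100
First term = 0.071 * 16.519 * 34.100 = 39.994
Second term = 0.0018 * 4507.643 = 8.1138
m = 48.108 kg/s

48.108 kg/s


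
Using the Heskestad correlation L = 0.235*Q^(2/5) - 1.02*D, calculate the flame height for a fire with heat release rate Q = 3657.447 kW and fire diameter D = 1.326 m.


Q^(2/5) = 26.624
0.235 * Q^(2/5) = 6.2566
1.02 * D = 1.3525
L = 4.9041 m

4.9041 m


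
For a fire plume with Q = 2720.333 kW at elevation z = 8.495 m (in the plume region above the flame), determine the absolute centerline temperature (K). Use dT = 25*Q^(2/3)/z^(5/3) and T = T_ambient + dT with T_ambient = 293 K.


Q^(2/3) = 194.87
z^(5/3) = 35.368
dT = 25 * 194.87 / 35.368 = 137.75 K
T = 293 + 137.75 = 430.75 K

430.75 K


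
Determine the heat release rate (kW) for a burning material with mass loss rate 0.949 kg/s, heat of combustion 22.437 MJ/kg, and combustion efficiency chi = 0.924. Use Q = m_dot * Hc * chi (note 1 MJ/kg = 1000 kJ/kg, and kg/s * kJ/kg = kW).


Hc = 22.437 MJ/kg = 22.437 * 1000 kJ/kg = 22437 kJ/kg
Q = 0.949 kg/s * 22437 kJ/kg * 0.924 = 19674 kW

19674 kW


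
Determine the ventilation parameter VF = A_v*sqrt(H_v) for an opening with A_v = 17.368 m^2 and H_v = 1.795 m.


sqrt(H_v) = 1.3398
VF = 17.368 * 1.3398 = 23.269 m^(5/2)

23.269 m^(5/2)


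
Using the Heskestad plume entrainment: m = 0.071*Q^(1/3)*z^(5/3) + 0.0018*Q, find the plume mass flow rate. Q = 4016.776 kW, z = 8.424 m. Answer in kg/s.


Q^(1/3) = 15.896
z^(5/3) = 34.876
First term = 0.071 * 15.896 * 34.876 = 39.362
Second term = 0.0018 * 4016.776 = 7.2302
m = 46.593 kg/s

46.593 kg/s


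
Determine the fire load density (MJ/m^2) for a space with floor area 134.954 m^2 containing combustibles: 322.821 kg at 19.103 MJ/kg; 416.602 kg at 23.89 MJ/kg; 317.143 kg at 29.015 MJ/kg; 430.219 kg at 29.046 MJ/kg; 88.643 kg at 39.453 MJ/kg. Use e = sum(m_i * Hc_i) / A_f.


Total energy = 322.821*19.103 + 416.602*23.89 + 317.143*29.015 + 430.219*29.046 + 88.643*39.453
= 6166.850 + 9952.622 + 9201.904 + 12496.14 + 3497.232
= 41314.75 MJ
e = 41314.75 / 134.954 = 306.14 MJ/m^2

306.14 MJ/m^2


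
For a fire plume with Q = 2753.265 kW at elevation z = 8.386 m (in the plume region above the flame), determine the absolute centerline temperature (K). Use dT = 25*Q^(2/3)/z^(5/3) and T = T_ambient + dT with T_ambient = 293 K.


Q^(2/3) = 196.44
z^(5/3) = 34.615
dT = 25 * 196.44 / 34.615 = 141.88 K
T = 293 + 141.88 = 434.88 K

434.88 K


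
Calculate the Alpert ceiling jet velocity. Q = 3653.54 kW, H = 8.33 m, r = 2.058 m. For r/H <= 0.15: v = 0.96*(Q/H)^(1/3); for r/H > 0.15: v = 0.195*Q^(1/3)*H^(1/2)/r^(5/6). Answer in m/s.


r/H = 2.058 / 8.33 = 0.24706
r/H > 0.15, so v = 0.195*Q^(1/3)*H^(1/2)/r^(5/6)
Q^(1/3) = 15.402
H^(1/2) = 2.8862
r^(5/6) = 1.8248
v = 0.195 * 15.402 * 2.8862 / 1.8248 = 4.7503 m/s

4.7503 m/s


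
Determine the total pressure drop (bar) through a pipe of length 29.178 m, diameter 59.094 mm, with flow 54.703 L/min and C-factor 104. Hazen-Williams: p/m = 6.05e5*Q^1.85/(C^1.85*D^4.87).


Q^1.85 = 1641.8
C^1.85 = 5389.0
D^4.87 = 4.2405e+08
p/m = 0.00043466 bar/m
p_total = 0.00043466 * 29.178 = 0.012682 bar

0.012682 bar


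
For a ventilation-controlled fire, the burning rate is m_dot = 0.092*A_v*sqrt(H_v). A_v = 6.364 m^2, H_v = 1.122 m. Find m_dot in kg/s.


sqrt(H_v) = 1.0592
m_dot = 0.092 * 6.364 * 1.0592 = 0.62018 kg/s

0.62018 kg/s


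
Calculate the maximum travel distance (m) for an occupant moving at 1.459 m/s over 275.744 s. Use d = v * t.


d = 1.459 * 275.744 = 402.31 m

402.31 m


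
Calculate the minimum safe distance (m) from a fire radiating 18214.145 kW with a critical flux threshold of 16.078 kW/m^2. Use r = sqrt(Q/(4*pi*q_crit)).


4*pi*q_crit = 202.04
Q/(4*pi*q_crit) = 90.150
r = sqrt(90.150) = 9.4947 m

9.4947 m


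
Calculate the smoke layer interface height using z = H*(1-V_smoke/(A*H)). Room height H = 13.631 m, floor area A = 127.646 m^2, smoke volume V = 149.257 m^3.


V/(A*H) = 0.085783
1 - 0.085783 = 0.91422
z = 13.631 * 0.91422 = 12.462 m

12.462 m


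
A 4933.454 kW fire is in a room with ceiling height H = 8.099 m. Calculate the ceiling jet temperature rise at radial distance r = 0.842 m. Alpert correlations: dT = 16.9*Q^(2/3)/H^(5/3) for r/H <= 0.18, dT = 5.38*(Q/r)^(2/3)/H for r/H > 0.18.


r/H = 0.842 / 8.099 = 0.10396
r/H <= 0.18, so dT = 16.9*Q^(2/3)/H^(5/3)
Q^(2/3) = 289.80
H^(5/3) = 32.663
dT = 16.9 * 289.80 / 32.663 = 149.95 K

149.95 K


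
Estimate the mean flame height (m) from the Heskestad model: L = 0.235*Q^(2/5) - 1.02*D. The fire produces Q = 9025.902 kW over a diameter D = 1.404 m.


Q^(2/5) = 38.212
0.235 * Q^(2/5) = 8.9797
1.02 * D = 1.4321
L = 7.5477 m

7.5477 m


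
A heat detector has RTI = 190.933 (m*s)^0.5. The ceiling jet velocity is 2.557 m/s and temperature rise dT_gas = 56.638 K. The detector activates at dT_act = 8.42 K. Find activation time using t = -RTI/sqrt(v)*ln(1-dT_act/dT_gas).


dT_act/dT_gas = 0.14866
ln(1 - 0.14866) = -0.16095
t = -190.933 / sqrt(2.557) * -0.16095 = 19.218 s

19.218 s


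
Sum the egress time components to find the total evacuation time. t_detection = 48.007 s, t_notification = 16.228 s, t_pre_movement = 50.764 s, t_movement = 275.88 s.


Total = 48.007 + 16.228 + 50.764 + 275.88 = 390.879 s

390.879 s


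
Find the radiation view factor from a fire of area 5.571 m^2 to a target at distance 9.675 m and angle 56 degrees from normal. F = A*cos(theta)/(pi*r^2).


cos(56 deg) = 0.55919
pi*r^2 = 294.07
F = 5.571 * 0.55919 / 294.07 = 0.010594

0.010594


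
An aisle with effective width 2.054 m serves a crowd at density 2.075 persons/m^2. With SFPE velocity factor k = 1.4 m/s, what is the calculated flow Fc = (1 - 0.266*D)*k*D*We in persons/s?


1 - 0.266*D = 1 - 0.266*2.075 = 0.44805
Fs = 0.44805 * 1.4 * 2.075 = 1.3016 persons/(s*m)
Fc = 1.3016 * 2.054 = 2.6735 persons/s

2.6735 persons/s


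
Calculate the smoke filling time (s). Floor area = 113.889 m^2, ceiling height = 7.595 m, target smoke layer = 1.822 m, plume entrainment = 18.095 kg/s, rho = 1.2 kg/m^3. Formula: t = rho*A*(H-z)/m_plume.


H - z = 5.773 m
t = 1.2 * 113.889 * 5.773 / 18.095 = 43.602 s

43.602 s


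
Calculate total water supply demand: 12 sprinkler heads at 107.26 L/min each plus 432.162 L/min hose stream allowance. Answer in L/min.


Sprinkler demand = 12 * 107.26 = 1287.12 L/min
Total = 1287.12 + 432.162 = 1719.282 L/min

1719.282 L/min


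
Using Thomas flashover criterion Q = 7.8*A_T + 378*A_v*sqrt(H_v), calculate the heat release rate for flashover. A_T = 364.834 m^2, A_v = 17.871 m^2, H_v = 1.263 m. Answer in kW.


7.8*A_T = 2845.7
sqrt(H_v) = 1.1238
378*A_v*sqrt(H_v) = 7591.8
Q = 2845.7 + 7591.8 = 10437 kW

10437 kW


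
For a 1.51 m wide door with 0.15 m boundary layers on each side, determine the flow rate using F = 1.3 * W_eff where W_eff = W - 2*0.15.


W_eff = 1.51 - 0.30 = 1.21 m
F = 1.3 * 1.21 = 1.573 persons/s

1.573 persons/s


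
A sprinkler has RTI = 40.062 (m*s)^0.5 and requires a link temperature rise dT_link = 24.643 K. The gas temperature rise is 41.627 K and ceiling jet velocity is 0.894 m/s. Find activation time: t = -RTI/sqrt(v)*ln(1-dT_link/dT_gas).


dT_link/dT_gas = 0.59200
ln(1 - 0.59200) = -0.89648
t = -40.062 / sqrt(0.894) * -0.89648 = 37.984 s

37.984 s


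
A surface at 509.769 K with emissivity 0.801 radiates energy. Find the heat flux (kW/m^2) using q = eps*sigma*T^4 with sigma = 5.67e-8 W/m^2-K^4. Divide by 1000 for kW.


T^4 = 6.7530e+10
q = 0.801 * 5.67e-8 * 6.7530e+10 / 1000 = 3.0670 kW/m^2

3.0670 kW/m^2


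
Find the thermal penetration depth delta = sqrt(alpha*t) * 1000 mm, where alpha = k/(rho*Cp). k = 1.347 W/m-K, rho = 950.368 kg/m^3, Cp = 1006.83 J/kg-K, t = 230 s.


alpha = 1.347 / (950.368 * 1006.83) = 1.4077e-06 m^2/s
alpha * t = 0.00032378
delta = sqrt(0.00032378) * 1000 = 17.994 mm

17.994 mm


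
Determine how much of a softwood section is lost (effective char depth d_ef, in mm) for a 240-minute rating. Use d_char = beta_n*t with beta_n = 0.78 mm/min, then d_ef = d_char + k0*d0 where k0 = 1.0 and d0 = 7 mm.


d_char = 0.78 * 240 = 187.2 mm
d_ef = 187.2 + 1.0*7 = 194.2 mm

194.2 mm


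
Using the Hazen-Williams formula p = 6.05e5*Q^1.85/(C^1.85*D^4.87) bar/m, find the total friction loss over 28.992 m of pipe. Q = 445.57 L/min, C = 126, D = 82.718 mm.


Q^1.85 = 79523
C^1.85 = 7685.7
D^4.87 = 2.1813e+09
p/m = 0.0028698 bar/m
p_total = 0.0028698 * 28.992 = 0.083201 bar

0.083201 bar


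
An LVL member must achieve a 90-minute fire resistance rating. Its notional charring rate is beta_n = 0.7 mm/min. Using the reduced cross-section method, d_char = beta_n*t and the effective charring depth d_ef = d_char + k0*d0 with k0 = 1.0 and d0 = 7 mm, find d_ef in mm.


d_char = 0.7 * 90 = 63 mm
d_ef = 63 + 1.0*7 = 70 mm

70 mm


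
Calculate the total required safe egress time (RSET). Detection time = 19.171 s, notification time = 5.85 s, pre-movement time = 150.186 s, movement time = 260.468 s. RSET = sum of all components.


Total = 19.171 + 5.85 + 150.186 + 260.468 = 435.675 s

435.675 s


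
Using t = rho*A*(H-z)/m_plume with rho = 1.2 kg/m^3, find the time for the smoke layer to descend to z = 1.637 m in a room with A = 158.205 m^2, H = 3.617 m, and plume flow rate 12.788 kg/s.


H - z = 1.98 m
t = 1.2 * 158.205 * 1.98 / 12.788 = 29.394 s

29.394 s


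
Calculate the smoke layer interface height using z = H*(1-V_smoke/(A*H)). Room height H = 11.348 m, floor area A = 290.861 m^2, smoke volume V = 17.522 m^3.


V/(A*H) = 0.0053086
1 - 0.0053086 = 0.99469
z = 11.348 * 0.99469 = 11.288 m

11.288 m


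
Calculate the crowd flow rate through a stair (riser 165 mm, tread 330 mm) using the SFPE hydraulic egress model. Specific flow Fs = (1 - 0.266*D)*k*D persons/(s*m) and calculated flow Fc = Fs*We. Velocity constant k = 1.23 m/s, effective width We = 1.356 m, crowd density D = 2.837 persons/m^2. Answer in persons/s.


1 - 0.266*D = 1 - 0.266*2.837 = 0.24536
Fs = 0.24536 * 1.23 * 2.837 = 0.85618 persons/(s*m)
Fc = 0.85618 * 1.356 = 1.1610 persons/s

1.1610 persons/s


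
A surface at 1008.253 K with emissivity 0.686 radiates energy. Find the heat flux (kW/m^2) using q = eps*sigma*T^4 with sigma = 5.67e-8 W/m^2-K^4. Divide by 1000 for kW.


T^4 = 1.0334e+12
q = 0.686 * 5.67e-8 * 1.0334e+12 / 1000 = 40.196 kW/m^2

40.196 kW/m^2


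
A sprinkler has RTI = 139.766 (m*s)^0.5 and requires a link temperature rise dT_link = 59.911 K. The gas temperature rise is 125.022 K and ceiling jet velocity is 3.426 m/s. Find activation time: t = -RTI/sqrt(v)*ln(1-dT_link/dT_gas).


dT_link/dT_gas = 0.47920
ln(1 - 0.47920) = -0.65240
t = -139.766 / sqrt(3.426) * -0.65240 = 49.263 s

49.263 s
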